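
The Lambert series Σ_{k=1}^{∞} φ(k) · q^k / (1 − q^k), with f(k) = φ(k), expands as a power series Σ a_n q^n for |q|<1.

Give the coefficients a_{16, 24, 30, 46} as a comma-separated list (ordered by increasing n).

[q^16] φ(16)=8,φ(8)=4,φ(4)=2,φ(2)=1,φ(1)=1 ⇒ 16
q^24  k|24↦φ(k): 1:1 2:1 3:2 4:2 6:2 8:4 12:4 24:8  a_24=24
n=30: 30·1 15·2 10·3 6·5 5·6 3·10 2·15 1·30  φ→[8+8+4+2+4+2+1+1]=30
d|46:{46,23,2,1}  Σφ=22+22+1+1=46

16, 24, 30, 46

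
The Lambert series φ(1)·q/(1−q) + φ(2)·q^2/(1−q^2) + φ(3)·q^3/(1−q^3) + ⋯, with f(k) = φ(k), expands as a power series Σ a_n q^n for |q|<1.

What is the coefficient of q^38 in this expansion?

[q^38] φ(1)=1,φ(2)=1,φ(19)=18,φ(38)=18 ⇒ 38

a_38 = 38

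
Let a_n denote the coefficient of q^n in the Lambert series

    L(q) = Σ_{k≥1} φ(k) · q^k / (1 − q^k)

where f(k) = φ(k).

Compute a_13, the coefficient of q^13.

d|13:{1,13}  Σφ=1+12=13

a_13 = 13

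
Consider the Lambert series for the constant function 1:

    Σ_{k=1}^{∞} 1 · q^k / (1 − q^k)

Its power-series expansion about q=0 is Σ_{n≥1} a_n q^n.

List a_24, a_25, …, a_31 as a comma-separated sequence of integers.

8, 3, 4, 4, 6, 2, 8, 2

n=24: 1·24 2·12 3·8 4·6 6·4 8·3 12·2 24·1  f→[1+1+1+1+1+1+1+1]=8
n=25: 25·1 5·5 1·25  f→[1+1+1]=3
n=26: 1·26 2·13 13·2 26·1  f→[1+1+1+1]=4
n=27: 1·27 3·9 9·3 27·1  f→[1+1+1+1]=4
q^28  k|28↦f(k): 28:1 14:1 7:1 4:1 2:1 1:1  a_28=6
q^29  k|29↦f(k): 29:1 1:1  a_29=2
q^30  k|30↦f(k): 1:1 2:1 3:1 5:1 6:1 10:1 15:1 30:1  a_30=8
d|31:{1,31}  Σf=1+1=2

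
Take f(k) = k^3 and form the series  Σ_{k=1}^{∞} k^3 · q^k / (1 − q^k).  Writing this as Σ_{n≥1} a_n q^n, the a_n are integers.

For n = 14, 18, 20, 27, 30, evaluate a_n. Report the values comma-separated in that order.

3096, 6813, 9198, 20440, 31752

n=14: 1·14 2·7 7·2 14·1  f→[1+8+343+2744]=3096
n=18: 18·1 9·2 6·3 3·6 2·9 1·18  f→[5832+729+216+27+8+1]=6813
q^20  k|20↦f(k): 20:8000 10:1000 5:125 4:64 2:8 1:1  a_20=9198
[q^27] f(27)=19683,f(9)=729,f(3)=27,f(1)=1 ⇒ 20440
[q^30] f(30)=27000,f(15)=3375,f(10)=1000,f(6)=216,f(5)=125,f(3)=27,f(2)=8,f(1)=1 ⇒ 31752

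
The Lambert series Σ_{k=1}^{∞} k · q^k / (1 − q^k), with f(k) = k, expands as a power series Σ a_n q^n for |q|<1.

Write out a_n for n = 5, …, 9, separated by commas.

n=5: 5·1 1·5  f→[5+1]=6
d|6:{6,3,2,1}  Σf=6+3+2+1=12
n=7: 1·7 7·1  f→[1+7]=8
q^8  k|8↦f(k): 1:1 2:2 4:4 8:8  a_8=15
d|9:{9,3,1}  Σf=9+3+1=13

6, 12, 8, 15, 13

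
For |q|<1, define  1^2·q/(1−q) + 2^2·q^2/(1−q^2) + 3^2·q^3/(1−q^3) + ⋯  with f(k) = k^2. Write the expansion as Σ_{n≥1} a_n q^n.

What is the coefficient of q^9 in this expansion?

a_9 = 91

[q^9] f(1)=1,f(3)=9,f(9)=81 ⇒ 91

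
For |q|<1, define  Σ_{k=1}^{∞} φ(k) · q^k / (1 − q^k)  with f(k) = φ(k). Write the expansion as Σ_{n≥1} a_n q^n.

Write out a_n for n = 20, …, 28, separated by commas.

[q^20] φ(1)=1,φ(2)=1,φ(4)=2,φ(5)=4,φ(10)=4,φ(20)=8 ⇒ 20
n=21: 21·1 7·3 3·7 1·21  φ→[12+6+2+1]=21
q^22  k|22↦φ(k): 22:10 11:10 2:1 1:1  a_22=22
d|23:{23,1}  Σφ=22+1=23
[q^24] φ(24)=8,φ(12)=4,φ(8)=4,φ(6)=2,φ(4)=2,φ(3)=2,φ(2)=1,φ(1)=1 ⇒ 24
q^25  k|25↦φ(k): 1:1 5:4 25:20  a_25=25
q^26  k|26↦φ(k): 26:12 13:12 2:1 1:1  a_26=26
n=27: 1·27 3·9 9·3 27·1  φ→[1+2+6+18]=27
d|28:{1,2,4,7,14,28}  Σφ=1+1+2+6+6+12=28

20, 21, 22, 23, 24, 25, 26, 27, 28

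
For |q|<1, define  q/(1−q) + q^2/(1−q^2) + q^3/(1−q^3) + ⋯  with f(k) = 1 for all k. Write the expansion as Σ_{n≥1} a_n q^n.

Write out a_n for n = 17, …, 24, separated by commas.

n=17: 1·17 17·1  f→[1+1]=2
q^18  k|18↦f(k): 1:1 2:1 3:1 6:1 9:1 18:1  a_18=6
d|19:{1,19}  Σf=1+1=2
q^20  k|20↦f(k): 20:1 10:1 5:1 4:1 2:1 1:1  a_20=6
n=21: 1·21 3·7 7·3 21·1  f→[1+1+1+1]=4
n=22: 22·1 11·2 2·11 1·22  f→[1+1+1+1]=4
q^23  k|23↦f(k): 23:1 1:1  a_23=2
q^24  k|24↦f(k): 24:1 12:1 8:1 6:1 4:1 3:1 2:1 1:1  a_24=8

2, 6, 2, 6, 4, 4, 2, 8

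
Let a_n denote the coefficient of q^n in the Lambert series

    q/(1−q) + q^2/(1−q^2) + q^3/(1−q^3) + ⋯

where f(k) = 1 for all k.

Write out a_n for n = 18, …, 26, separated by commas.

[q^18] f(1)=1,f(2)=1,f(3)=1,f(6)=1,f(9)=1,f(18)=1 ⇒ 6
d|19:{1,19}  Σf=1+1=2
d|20:{20,10,5,4,2,1}  Σf=1+1+1+1+1+1=6
n=21: 1·21 3·7 7·3 21·1  f→[1+1+1+1]=4
q^22  k|22↦f(k): 22:1 11:1 2:1 1:1  a_22=4
q^23  k|23↦f(k): 1:1 23:1  a_23=2
[q^24] f(1)=1,f(2)=1,f(3)=1,f(4)=1,f(6)=1,f(8)=1,f(12)=1,f(24)=1 ⇒ 8
n=25: 25·1 5·5 1·25  f→[1+1+1]=3
n=26: 1·26 2·13 13·2 26·1  f→[1+1+1+1]=4

6, 2, 6, 4, 4, 2, 8, 3, 4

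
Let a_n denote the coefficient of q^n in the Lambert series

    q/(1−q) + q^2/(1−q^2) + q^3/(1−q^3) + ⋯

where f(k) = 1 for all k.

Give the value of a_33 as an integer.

a_33 = 4

[q^33] f(33)=1,f(11)=1,f(3)=1,f(1)=1 ⇒ 4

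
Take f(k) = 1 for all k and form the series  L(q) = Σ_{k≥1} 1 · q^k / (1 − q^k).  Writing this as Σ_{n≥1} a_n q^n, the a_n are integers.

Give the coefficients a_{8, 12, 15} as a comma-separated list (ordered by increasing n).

4, 6, 4

[q^8] f(1)=1,f(2)=1,f(4)=1,f(8)=1 ⇒ 4
[q^12] f(1)=1,f(2)=1,f(3)=1,f(4)=1,f(6)=1,f(12)=1 ⇒ 6
d|15:{15,5,3,1}  Σf=1+1+1+1=4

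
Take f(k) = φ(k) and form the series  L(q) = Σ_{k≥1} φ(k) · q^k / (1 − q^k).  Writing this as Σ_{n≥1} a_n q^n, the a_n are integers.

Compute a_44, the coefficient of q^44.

q^44  k|44↦φ(k): 1:1 2:1 4:2 11:10 22:10 44:20  a_44=44

a_44 = 44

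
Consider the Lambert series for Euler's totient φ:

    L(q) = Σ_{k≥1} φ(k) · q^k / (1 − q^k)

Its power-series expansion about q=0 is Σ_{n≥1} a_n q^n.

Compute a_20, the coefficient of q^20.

q^20  k|20↦φ(k): 1:1 2:1 4:2 5:4 10:4 20:8  a_20=20

a_20 = 20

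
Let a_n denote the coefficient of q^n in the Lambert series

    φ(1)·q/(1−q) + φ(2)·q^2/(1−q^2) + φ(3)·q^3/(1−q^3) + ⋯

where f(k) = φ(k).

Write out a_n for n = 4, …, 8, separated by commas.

[q^4] φ(4)=2,φ(2)=1,φ(1)=1 ⇒ 4
n=5: 1·5 5·1  φ→[1+4]=5
q^6  k|6↦φ(k): 6:2 3:2 2:1 1:1  a_6=6
[q^7] φ(1)=1,φ(7)=6 ⇒ 7
[q^8] φ(1)=1,φ(2)=1,φ(4)=2,φ(8)=4 ⇒ 8

4, 5, 6, 7, 8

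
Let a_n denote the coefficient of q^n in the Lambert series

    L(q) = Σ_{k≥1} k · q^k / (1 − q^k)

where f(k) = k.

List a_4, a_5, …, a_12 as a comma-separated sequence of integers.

[q^4] f(4)=4,f(2)=2,f(1)=1 ⇒ 7
q^5  k|5↦f(k): 1:1 5:5  a_5=6
[q^6] f(6)=6,f(3)=3,f(2)=2,f(1)=1 ⇒ 12
n=7: 1·7 7·1  f→[1+7]=8
[q^8] f(8)=8,f(4)=4,f(2)=2,f(1)=1 ⇒ 15
n=9: 9·1 3·3 1·9  f→[9+3+1]=13
n=10: 1·10 2·5 5·2 10·1  f→[1+2+5+10]=18
d|11:{1,11}  Σf=1+11=12
n=12: 1·12 2·6 3·4 4·3 6·2 12·1  f→[1+2+3+4+6+12]=28

7, 6, 12, 8, 15, 13, 18, 12, 28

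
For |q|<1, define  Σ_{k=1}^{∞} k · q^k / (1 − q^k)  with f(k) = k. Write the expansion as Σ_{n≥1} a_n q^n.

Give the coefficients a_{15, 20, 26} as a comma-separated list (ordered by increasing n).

24, 42, 42

[q^15] f(15)=15,f(5)=5,f(3)=3,f(1)=1 ⇒ 24
[q^20] f(1)=1,f(2)=2,f(4)=4,f(5)=5,f(10)=10,f(20)=20 ⇒ 42
d|26:{26,13,2,1}  Σf=26+13+2+1=42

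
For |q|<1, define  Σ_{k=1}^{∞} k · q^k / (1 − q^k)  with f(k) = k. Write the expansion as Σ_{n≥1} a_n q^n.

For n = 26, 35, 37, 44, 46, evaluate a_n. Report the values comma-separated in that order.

42, 48, 38, 84, 72

d|26:{1,2,13,26}  Σf=1+2+13+26=42
[q^35] f(1)=1,f(5)=5,f(7)=7,f(35)=35 ⇒ 48
d|37:{1,37}  Σf=1+37=38
[q^44] f(44)=44,f(22)=22,f(11)=11,f(4)=4,f(2)=2,f(1)=1 ⇒ 84
q^46  k|46↦f(k): 46:46 23:23 2:2 1:1  a_46=72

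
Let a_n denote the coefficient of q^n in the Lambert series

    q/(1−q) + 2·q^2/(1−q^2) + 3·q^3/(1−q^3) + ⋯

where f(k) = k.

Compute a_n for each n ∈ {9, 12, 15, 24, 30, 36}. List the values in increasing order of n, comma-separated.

13, 28, 24, 60, 72, 91

[q^9] f(9)=9,f(3)=3,f(1)=1 ⇒ 13
n=12: 12·1 6·2 4·3 3·4 2·6 1·12  f→[12+6+4+3+2+1]=28
n=15: 1·15 3·5 5·3 15·1  f→[1+3+5+15]=24
n=24: 24·1 12·2 8·3 6·4 4·6 3·8 2·12 1·24  f→[24+12+8+6+4+3+2+1]=60
q^30  k|30↦f(k): 1:1 2:2 3:3 5:5 6:6 10:10 15:15 30:30  a_30=72
d|36:{1,2,3,4,6,9,12,18,36}  Σf=1+2+3+4+6+9+12+18+36=91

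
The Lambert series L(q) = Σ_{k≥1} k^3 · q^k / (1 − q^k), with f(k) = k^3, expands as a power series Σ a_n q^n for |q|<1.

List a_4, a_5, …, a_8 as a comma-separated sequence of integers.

73, 126, 252, 344, 585

q^4  k|4↦f(k): 4:64 2:8 1:1  a_4=73
n=5: 5·1 1·5  f→[125+1]=126
n=6: 1·6 2·3 3·2 6·1  f→[1+8+27+216]=252
d|7:{1,7}  Σf=1+343=344
n=8: 8·1 4·2 2·4 1·8  f→[512+64+8+1]=585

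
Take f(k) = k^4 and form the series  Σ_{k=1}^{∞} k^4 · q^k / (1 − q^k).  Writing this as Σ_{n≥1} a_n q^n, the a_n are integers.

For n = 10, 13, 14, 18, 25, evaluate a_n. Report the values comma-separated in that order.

q^10  k|10↦f(k): 1:1 2:16 5:625 10:10000  a_10=10642
[q^13] f(1)=1,f(13)=28561 ⇒ 28562
d|14:{14,7,2,1}  Σf=38416+2401+16+1=40834
q^18  k|18↦f(k): 1:1 2:16 3:81 6:1296 9:6561 18:104976  a_18=112931
d|25:{25,5,1}  Σf=390625+625+1=391251

10642, 28562, 40834, 112931, 391251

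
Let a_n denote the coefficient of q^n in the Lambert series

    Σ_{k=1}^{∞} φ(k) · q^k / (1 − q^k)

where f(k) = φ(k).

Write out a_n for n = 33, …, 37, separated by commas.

d|33:{33,11,3,1}  Σφ=20+10+2+1=33
d|34:{1,2,17,34}  Σφ=1+1+16+16=34
n=35: 1·35 5·7 7·5 35·1  φ→[1+4+6+24]=35
n=36: 36·1 18·2 12·3 9·4 6·6 4·9 3·12 2·18 1·36  φ→[12+6+4+6+2+2+2+1+1]=36
q^37  k|37↦φ(k): 37:36 1:1  a_37=37

33, 34, 35, 36, 37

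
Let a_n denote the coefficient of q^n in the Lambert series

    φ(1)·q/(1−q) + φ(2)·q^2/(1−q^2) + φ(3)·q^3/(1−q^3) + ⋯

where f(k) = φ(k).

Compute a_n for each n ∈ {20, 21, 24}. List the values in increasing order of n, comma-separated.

n=20: 20·1 10·2 5·4 4·5 2·10 1·20  φ→[8+4+4+2+1+1]=20
q^21  k|21↦φ(k): 1:1 3:2 7:6 21:12  a_21=21
q^24  k|24↦φ(k): 1:1 2:1 3:2 4:2 6:2 8:4 12:4 24:8  a_24=24

20, 21, 24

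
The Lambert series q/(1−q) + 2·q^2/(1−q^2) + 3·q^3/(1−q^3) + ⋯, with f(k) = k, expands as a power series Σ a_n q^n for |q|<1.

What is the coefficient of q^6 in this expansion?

[q^6] f(6)=6,f(3)=3,f(2)=2,f(1)=1 ⇒ 12

a_6 = 12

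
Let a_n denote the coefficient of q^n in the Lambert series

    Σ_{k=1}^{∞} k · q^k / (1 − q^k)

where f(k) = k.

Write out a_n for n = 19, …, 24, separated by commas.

[q^19] f(19)=19,f(1)=1 ⇒ 20
n=20: 20·1 10·2 5·4 4·5 2·10 1·20  f→[20+10+5+4+2+1]=42
n=21: 1·21 3·7 7·3 21·1  f→[1+3+7+21]=32
q^22  k|22↦f(k): 1:1 2:2 11:11 22:22  a_22=36
[q^23] f(1)=1,f(23)=23 ⇒ 24
d|24:{24,12,8,6,4,3,2,1}  Σf=24+12+8+6+4+3+2+1=60

20, 42, 32, 36, 24, 60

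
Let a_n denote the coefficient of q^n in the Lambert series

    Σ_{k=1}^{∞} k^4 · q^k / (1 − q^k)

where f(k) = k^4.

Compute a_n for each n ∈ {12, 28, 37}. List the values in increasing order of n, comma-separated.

q^12  k|12↦f(k): 12:20736 6:1296 4:256 3:81 2:16 1:1  a_12=22386
n=28: 28·1 14·2 7·4 4·7 2·14 1·28  f→[614656+38416+2401+256+16+1]=655746
n=37: 1·37 37·1  f→[1+1874161]=1874162

22386, 655746, 1874162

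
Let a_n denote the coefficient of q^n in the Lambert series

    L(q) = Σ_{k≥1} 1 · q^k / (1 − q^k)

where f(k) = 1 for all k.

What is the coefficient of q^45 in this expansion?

a_45 = 6

[q^45] f(45)=1,f(15)=1,f(9)=1,f(5)=1,f(3)=1,f(1)=1 ⇒ 6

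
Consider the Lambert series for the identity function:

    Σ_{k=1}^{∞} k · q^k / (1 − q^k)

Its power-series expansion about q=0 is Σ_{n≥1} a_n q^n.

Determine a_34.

a_34 = 54

q^34  k|34↦f(k): 1:1 2:2 17:17 34:34  a_34=54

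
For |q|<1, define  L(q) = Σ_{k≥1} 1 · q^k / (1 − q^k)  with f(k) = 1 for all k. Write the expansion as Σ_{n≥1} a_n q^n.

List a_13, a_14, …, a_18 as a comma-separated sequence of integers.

2, 4, 4, 5, 2, 6

q^13  k|13↦f(k): 1:1 13:1  a_13=2
q^14  k|14↦f(k): 14:1 7:1 2:1 1:1  a_14=4
d|15:{15,5,3,1}  Σf=1+1+1+1=4
d|16:{16,8,4,2,1}  Σf=1+1+1+1+1=5
q^17  k|17↦f(k): 17:1 1:1  a_17=2
d|18:{18,9,6,3,2,1}  Σf=1+1+1+1+1+1=6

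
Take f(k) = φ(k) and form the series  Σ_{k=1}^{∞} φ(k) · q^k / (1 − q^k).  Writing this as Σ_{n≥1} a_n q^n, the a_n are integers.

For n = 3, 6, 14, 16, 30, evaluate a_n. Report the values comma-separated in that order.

d|3:{1,3}  Σφ=1+2=3
[q^6] φ(6)=2,φ(3)=2,φ(2)=1,φ(1)=1 ⇒ 6
n=14: 14·1 7·2 2·7 1·14  φ→[6+6+1+1]=14
[q^16] φ(16)=8,φ(8)=4,φ(4)=2,φ(2)=1,φ(1)=1 ⇒ 16
[q^30] φ(30)=8,φ(15)=8,φ(10)=4,φ(6)=2,φ(5)=4,φ(3)=2,φ(2)=1,φ(1)=1 ⇒ 30

3, 6, 14, 16, 30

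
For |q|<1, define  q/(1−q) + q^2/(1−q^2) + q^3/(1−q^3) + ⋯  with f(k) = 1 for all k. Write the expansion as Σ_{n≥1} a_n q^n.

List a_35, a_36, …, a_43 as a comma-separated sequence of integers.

q^35  k|35↦f(k): 35:1 7:1 5:1 1:1  a_35=4
q^36  k|36↦f(k): 1:1 2:1 3:1 4:1 6:1 9:1 12:1 18:1 36:1  a_36=9
n=37: 37·1 1·37  f→[1+1]=2
[q^38] f(38)=1,f(19)=1,f(2)=1,f(1)=1 ⇒ 4
[q^39] f(39)=1,f(13)=1,f(3)=1,f(1)=1 ⇒ 4
q^40  k|40↦f(k): 40:1 20:1 10:1 8:1 5:1 4:1 2:1 1:1  a_40=8
d|41:{1,41}  Σf=1+1=2
d|42:{42,21,14,7,6,3,2,1}  Σf=1+1+1+1+1+1+1+1=8
[q^43] f(1)=1,f(43)=1 ⇒ 2

4, 9, 2, 4, 4, 8, 2, 8, 2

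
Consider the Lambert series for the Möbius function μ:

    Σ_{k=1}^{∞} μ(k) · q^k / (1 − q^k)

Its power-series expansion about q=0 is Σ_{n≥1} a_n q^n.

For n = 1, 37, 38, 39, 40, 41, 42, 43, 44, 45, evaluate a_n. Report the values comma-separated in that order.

1, 0, 0, 0, 0, 0, 0, 0, 0, 0

q^1  k|1↦μ(k): 1:1  a_1=1
n=37: 1·37 37·1  μ→[1+(-1)]=0
d|38:{38,19,2,1}  Σμ=1+(-1)+(-1)+1=0
[q^39] μ(39)=1,μ(13)=-1,μ(3)=-1,μ(1)=1 ⇒ 0
q^40  k|40↦μ(k): 1:1 2:-1 4:0 5:-1 8:0 10:1 20:0 40:0  a_40=0
n=41: 1·41 41·1  μ→[1+(-1)]=0
d|42:{42,21,14,7,6,3,2,1}  Σμ=(-1)+1+1+(-1)+1+(-1)+(-1)+1=0
[q^43] μ(1)=1,μ(43)=-1 ⇒ 0
d|44:{1,2,4,11,22,44}  Σμ=1+(-1)+0+(-1)+1+0=0
[q^45] μ(45)=0,μ(15)=1,μ(9)=0,μ(5)=-1,μ(3)=-1,μ(1)=1 ⇒ 0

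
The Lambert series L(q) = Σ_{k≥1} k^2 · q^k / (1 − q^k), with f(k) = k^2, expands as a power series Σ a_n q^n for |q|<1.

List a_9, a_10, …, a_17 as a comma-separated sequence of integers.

91, 130, 122, 210, 170, 250, 260, 341, 290

n=9: 9·1 3·3 1·9  f→[81+9+1]=91
q^10  k|10↦f(k): 10:100 5:25 2:4 1:1  a_10=130
n=11: 11·1 1·11  f→[121+1]=122
n=12: 1·12 2·6 3·4 4·3 6·2 12·1  f→[1+4+9+16+36+144]=210
n=13: 13·1 1·13  f→[169+1]=170
n=14: 1·14 2·7 7·2 14·1  f→[1+4+49+196]=250
[q^15] f(15)=225,f(5)=25,f(3)=9,f(1)=1 ⇒ 260
d|16:{1,2,4,8,16}  Σf=1+4+16+64+256=341
n=17: 1·17 17·1  f→[1+289]=290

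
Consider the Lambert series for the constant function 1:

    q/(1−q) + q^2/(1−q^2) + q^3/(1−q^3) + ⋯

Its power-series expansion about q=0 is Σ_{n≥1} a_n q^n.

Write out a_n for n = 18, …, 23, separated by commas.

[q^18] f(18)=1,f(9)=1,f(6)=1,f(3)=1,f(2)=1,f(1)=1 ⇒ 6
d|19:{1,19}  Σf=1+1=2
q^20  k|20↦f(k): 20:1 10:1 5:1 4:1 2:1 1:1  a_20=6
[q^21] f(21)=1,f(7)=1,f(3)=1,f(1)=1 ⇒ 4
q^22  k|22↦f(k): 1:1 2:1 11:1 22:1  a_22=4
[q^23] f(1)=1,f(23)=1 ⇒ 2

6, 2, 6, 4, 4, 2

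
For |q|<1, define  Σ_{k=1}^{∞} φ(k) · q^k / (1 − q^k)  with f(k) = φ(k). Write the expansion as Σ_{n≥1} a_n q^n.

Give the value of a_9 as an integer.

d|9:{9,3,1}  Σφ=6+2+1=9

a_9 = 9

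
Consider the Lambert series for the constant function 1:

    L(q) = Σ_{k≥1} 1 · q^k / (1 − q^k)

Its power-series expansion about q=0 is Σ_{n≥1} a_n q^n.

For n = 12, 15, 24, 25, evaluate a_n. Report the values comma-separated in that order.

d|12:{1,2,3,4,6,12}  Σf=1+1+1+1+1+1=6
q^15  k|15↦f(k): 15:1 5:1 3:1 1:1  a_15=4
d|24:{24,12,8,6,4,3,2,1}  Σf=1+1+1+1+1+1+1+1=8
[q^25] f(25)=1,f(5)=1,f(1)=1 ⇒ 3

6, 4, 8, 3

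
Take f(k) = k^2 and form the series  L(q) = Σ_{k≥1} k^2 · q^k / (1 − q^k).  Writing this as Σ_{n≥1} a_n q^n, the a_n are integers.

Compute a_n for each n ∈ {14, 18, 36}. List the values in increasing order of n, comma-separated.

250, 455, 1911

[q^14] f(1)=1,f(2)=4,f(7)=49,f(14)=196 ⇒ 250
d|18:{1,2,3,6,9,18}  Σf=1+4+9+36+81+324=455
d|36:{1,2,3,4,6,9,12,18,36}  Σf=1+4+9+16+36+81+144+324+1296=1911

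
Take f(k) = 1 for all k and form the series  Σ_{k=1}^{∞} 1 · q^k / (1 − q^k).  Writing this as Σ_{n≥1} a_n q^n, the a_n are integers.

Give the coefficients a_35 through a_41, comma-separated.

4, 9, 2, 4, 4, 8, 2

d|35:{35,7,5,1}  Σf=1+1+1+1=4
[q^36] f(36)=1,f(18)=1,f(12)=1,f(9)=1,f(6)=1,f(4)=1,f(3)=1,f(2)=1,f(1)=1 ⇒ 9
q^37  k|37↦f(k): 1:1 37:1  a_37=2
n=38: 38·1 19·2 2·19 1·38  f→[1+1+1+1]=4
n=39: 39·1 13·3 3·13 1·39  f→[1+1+1+1]=4
n=40: 1·40 2·20 4·10 5·8 8·5 10·4 20·2 40·1  f→[1+1+1+1+1+1+1+1]=8
d|41:{41,1}  Σf=1+1=2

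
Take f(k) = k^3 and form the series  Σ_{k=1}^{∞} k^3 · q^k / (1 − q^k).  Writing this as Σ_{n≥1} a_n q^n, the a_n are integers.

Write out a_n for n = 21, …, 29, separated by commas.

9632, 11988, 12168, 16380, 15751, 19782, 20440, 25112, 24390

[q^21] f(1)=1,f(3)=27,f(7)=343,f(21)=9261 ⇒ 9632
[q^22] f(1)=1,f(2)=8,f(11)=1331,f(22)=10648 ⇒ 11988
q^23  k|23↦f(k): 23:12167 1:1  a_23=12168
d|24:{1,2,3,4,6,8,12,24}  Σf=1+8+27+64+216+512+1728+13824=16380
d|25:{25,5,1}  Σf=15625+125+1=15751
q^26  k|26↦f(k): 1:1 2:8 13:2197 26:17576  a_26=19782
n=27: 27·1 9·3 3·9 1·27  f→[19683+729+27+1]=20440
[q^28] f(1)=1,f(2)=8,f(4)=64,f(7)=343,f(14)=2744,f(28)=21952 ⇒ 25112
n=29: 1·29 29·1  f→[1+24389]=24390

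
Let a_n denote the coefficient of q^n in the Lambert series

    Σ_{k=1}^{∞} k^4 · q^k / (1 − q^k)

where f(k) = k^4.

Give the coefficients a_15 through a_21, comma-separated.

d|15:{15,5,3,1}  Σf=50625+625+81+1=51332
n=16: 16·1 8·2 4·4 2·8 1·16  f→[65536+4096+256+16+1]=69905
[q^17] f(17)=83521,f(1)=1 ⇒ 83522
q^18  k|18↦f(k): 1:1 2:16 3:81 6:1296 9:6561 18:104976  a_18=112931
n=19: 1·19 19·1  f→[1+130321]=130322
[q^20] f(20)=160000,f(10)=10000,f(5)=625,f(4)=256,f(2)=16,f(1)=1 ⇒ 170898
d|21:{1,3,7,21}  Σf=1+81+2401+194481=196964

51332, 69905, 83522, 112931, 130322, 170898, 196964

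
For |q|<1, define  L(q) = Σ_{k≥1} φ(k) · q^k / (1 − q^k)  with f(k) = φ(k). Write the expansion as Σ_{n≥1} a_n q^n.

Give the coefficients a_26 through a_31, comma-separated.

d|26:{1,2,13,26}  Σφ=1+1+12+12=26
d|27:{27,9,3,1}  Σφ=18+6+2+1=27
q^28  k|28↦φ(k): 1:1 2:1 4:2 7:6 14:6 28:12  a_28=28
n=29: 1·29 29·1  φ→[1+28]=29
[q^30] φ(1)=1,φ(2)=1,φ(3)=2,φ(5)=4,φ(6)=2,φ(10)=4,φ(15)=8,φ(30)=8 ⇒ 30
n=31: 1·31 31·1  φ→[1+30]=31

26, 27, 28, 29, 30, 31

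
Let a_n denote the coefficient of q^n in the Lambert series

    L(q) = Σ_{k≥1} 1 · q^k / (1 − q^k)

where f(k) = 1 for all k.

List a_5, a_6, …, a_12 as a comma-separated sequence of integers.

d|5:{5,1}  Σf=1+1=2
[q^6] f(6)=1,f(3)=1,f(2)=1,f(1)=1 ⇒ 4
[q^7] f(7)=1,f(1)=1 ⇒ 2
d|8:{1,2,4,8}  Σf=1+1+1+1=4
[q^9] f(9)=1,f(3)=1,f(1)=1 ⇒ 3
q^10  k|10↦f(k): 1:1 2:1 5:1 10:1  a_10=4
q^11  k|11↦f(k): 1:1 11:1  a_11=2
d|12:{12,6,4,3,2,1}  Σf=1+1+1+1+1+1=6

2, 4, 2, 4, 3, 4, 2, 6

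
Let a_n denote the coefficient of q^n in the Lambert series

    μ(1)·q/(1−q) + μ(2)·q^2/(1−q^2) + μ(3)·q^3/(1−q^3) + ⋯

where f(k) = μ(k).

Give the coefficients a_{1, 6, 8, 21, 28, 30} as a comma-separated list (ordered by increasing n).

1, 0, 0, 0, 0, 0

d|1:{1}  Σμ=1=1
q^6  k|6↦μ(k): 6:1 3:-1 2:-1 1:1  a_6=0
n=8: 1·8 2·4 4·2 8·1  μ→[1+(-1)+0+0]=0
n=21: 21·1 7·3 3·7 1·21  μ→[1+(-1)+(-1)+1]=0
d|28:{1,2,4,7,14,28}  Σμ=1+(-1)+0+(-1)+1+0=0
d|30:{30,15,10,6,5,3,2,1}  Σμ=(-1)+1+1+1+(-1)+(-1)+(-1)+1=0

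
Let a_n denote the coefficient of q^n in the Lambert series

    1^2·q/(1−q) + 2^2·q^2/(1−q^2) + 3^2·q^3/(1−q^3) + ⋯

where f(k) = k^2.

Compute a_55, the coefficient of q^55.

a_55 = 3172

q^55  k|55↦f(k): 55:3025 11:121 5:25 1:1  a_55=3172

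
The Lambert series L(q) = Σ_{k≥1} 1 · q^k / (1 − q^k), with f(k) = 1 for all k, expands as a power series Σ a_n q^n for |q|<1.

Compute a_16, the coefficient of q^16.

[q^16] f(1)=1,f(2)=1,f(4)=1,f(8)=1,f(16)=1 ⇒ 5

a_16 = 5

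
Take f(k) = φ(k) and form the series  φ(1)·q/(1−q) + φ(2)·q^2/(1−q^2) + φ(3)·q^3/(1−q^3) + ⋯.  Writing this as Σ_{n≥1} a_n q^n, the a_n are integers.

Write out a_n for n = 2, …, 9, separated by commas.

[q^2] φ(1)=1,φ(2)=1 ⇒ 2
d|3:{1,3}  Σφ=1+2=3
n=4: 1·4 2·2 4·1  φ→[1+1+2]=4
n=5: 5·1 1·5  φ→[4+1]=5
n=6: 1·6 2·3 3·2 6·1  φ→[1+1+2+2]=6
d|7:{7,1}  Σφ=6+1=7
q^8  k|8↦φ(k): 1:1 2:1 4:2 8:4  a_8=8
q^9  k|9↦φ(k): 9:6 3:2 1:1  a_9=9

2, 3, 4, 5, 6, 7, 8, 9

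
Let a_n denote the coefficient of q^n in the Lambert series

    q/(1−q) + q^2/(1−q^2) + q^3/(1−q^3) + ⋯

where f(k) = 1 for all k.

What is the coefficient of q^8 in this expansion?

n=8: 1·8 2·4 4·2 8·1  f→[1+1+1+1]=4

a_8 = 4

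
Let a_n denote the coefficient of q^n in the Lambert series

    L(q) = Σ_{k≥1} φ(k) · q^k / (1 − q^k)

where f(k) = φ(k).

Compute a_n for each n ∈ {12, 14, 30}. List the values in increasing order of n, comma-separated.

q^12  k|12↦φ(k): 1:1 2:1 3:2 4:2 6:2 12:4  a_12=12
q^14  k|14↦φ(k): 1:1 2:1 7:6 14:6  a_14=14
q^30  k|30↦φ(k): 30:8 15:8 10:4 6:2 5:4 3:2 2:1 1:1  a_30=30

12, 14, 30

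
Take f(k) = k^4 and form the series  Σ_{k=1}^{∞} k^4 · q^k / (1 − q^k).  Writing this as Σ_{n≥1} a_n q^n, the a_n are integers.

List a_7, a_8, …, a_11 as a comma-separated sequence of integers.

2402, 4369, 6643, 10642, 14642

[q^7] f(7)=2401,f(1)=1 ⇒ 2402
q^8  k|8↦f(k): 8:4096 4:256 2:16 1:1  a_8=4369
n=9: 1·9 3·3 9·1  f→[1+81+6561]=6643
n=10: 10·1 5·2 2·5 1·10  f→[10000+625+16+1]=10642
d|11:{11,1}  Σf=14641+1=14642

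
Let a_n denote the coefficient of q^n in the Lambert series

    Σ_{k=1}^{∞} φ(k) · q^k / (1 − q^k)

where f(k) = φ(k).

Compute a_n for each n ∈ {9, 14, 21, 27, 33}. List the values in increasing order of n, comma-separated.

q^9  k|9↦φ(k): 9:6 3:2 1:1  a_9=9
d|14:{1,2,7,14}  Σφ=1+1+6+6=14
d|21:{21,7,3,1}  Σφ=12+6+2+1=21
d|27:{1,3,9,27}  Σφ=1+2+6+18=27
n=33: 33·1 11·3 3·11 1·33  φ→[20+10+2+1]=33

9, 14, 21, 27, 33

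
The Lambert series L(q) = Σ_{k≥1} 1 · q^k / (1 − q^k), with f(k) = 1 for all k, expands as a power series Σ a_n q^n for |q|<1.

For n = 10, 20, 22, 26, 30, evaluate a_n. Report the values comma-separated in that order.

4, 6, 4, 4, 8

d|10:{10,5,2,1}  Σf=1+1+1+1=4
d|20:{20,10,5,4,2,1}  Σf=1+1+1+1+1+1=6
q^22  k|22↦f(k): 1:1 2:1 11:1 22:1  a_22=4
[q^26] f(1)=1,f(2)=1,f(13)=1,f(26)=1 ⇒ 4
[q^30] f(1)=1,f(2)=1,f(3)=1,f(5)=1,f(6)=1,f(10)=1,f(15)=1,f(30)=1 ⇒ 8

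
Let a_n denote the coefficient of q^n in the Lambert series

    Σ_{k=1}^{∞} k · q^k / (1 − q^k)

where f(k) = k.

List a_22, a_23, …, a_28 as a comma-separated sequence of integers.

36, 24, 60, 31, 42, 40, 56

n=22: 1·22 2·11 11·2 22·1  f→[1+2+11+22]=36
q^23  k|23↦f(k): 1:1 23:23  a_23=24
[q^24] f(24)=24,f(12)=12,f(8)=8,f(6)=6,f(4)=4,f(3)=3,f(2)=2,f(1)=1 ⇒ 60
q^25  k|25↦f(k): 1:1 5:5 25:25  a_25=31
n=26: 1·26 2·13 13·2 26·1  f→[1+2+13+26]=42
n=27: 1·27 3·9 9·3 27·1  f→[1+3+9+27]=40
n=28: 28·1 14·2 7·4 4·7 2·14 1·28  f→[28+14+7+4+2+1]=56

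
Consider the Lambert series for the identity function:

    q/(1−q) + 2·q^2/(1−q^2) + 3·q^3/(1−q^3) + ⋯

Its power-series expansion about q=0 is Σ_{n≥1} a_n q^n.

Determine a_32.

q^32  k|32↦f(k): 32:32 16:16 8:8 4:4 2:2 1:1  a_32=63

a_32 = 63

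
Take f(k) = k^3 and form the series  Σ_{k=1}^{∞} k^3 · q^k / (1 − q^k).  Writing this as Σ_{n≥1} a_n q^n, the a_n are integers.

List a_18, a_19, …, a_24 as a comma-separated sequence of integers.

n=18: 18·1 9·2 6·3 3·6 2·9 1·18  f→[5832+729+216+27+8+1]=6813
[q^19] f(19)=6859,f(1)=1 ⇒ 6860
q^20  k|20↦f(k): 1:1 2:8 4:64 5:125 10:1000 20:8000  a_20=9198
[q^21] f(1)=1,f(3)=27,f(7)=343,f(21)=9261 ⇒ 9632
[q^22] f(22)=10648,f(11)=1331,f(2)=8,f(1)=1 ⇒ 11988
n=23: 1·23 23·1  f→[1+12167]=12168
q^24  k|24↦f(k): 24:13824 12:1728 8:512 6:216 4:64 3:27 2:8 1:1  a_24=16380

6813, 6860, 9198, 9632, 11988, 12168, 16380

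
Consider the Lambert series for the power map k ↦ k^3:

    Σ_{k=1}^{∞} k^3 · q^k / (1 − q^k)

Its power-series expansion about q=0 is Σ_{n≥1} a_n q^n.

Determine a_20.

a_20 = 9198

n=20: 1·20 2·10 4·5 5·4 10·2 20·1  f→[1+8+64+125+1000+8000]=9198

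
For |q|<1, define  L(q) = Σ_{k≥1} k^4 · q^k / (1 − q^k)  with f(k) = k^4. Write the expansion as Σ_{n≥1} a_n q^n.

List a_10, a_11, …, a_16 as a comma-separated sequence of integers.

10642, 14642, 22386, 28562, 40834, 51332, 69905

n=10: 1·10 2·5 5·2 10·1  f→[1+16+625+10000]=10642
n=11: 1·11 11·1  f→[1+14641]=14642
[q^12] f(1)=1,f(2)=16,f(3)=81,f(4)=256,f(6)=1296,f(12)=20736 ⇒ 22386
d|13:{13,1}  Σf=28561+1=28562
n=14: 14·1 7·2 2·7 1·14  f→[38416+2401+16+1]=40834
n=15: 1·15 3·5 5·3 15·1  f→[1+81+625+50625]=51332
q^16  k|16↦f(k): 1:1 2:16 4:256 8:4096 16:65536  a_16=69905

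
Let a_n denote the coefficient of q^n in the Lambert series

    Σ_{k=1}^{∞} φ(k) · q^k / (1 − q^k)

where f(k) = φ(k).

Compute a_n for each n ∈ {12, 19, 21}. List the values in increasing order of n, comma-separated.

d|12:{12,6,4,3,2,1}  Σφ=4+2+2+2+1+1=12
d|19:{1,19}  Σφ=1+18=19
n=21: 1·21 3·7 7·3 21·1  φ→[1+2+6+12]=21

12, 19, 21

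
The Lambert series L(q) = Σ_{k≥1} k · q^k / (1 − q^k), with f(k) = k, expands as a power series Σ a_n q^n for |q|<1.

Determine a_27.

q^27  k|27↦f(k): 27:27 9:9 3:3 1:1  a_27=40

a_27 = 40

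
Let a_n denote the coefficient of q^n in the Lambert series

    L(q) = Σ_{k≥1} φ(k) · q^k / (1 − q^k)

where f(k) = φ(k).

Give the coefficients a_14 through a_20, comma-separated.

d|14:{1,2,7,14}  Σφ=1+1+6+6=14
[q^15] φ(15)=8,φ(5)=4,φ(3)=2,φ(1)=1 ⇒ 15
[q^16] φ(16)=8,φ(8)=4,φ(4)=2,φ(2)=1,φ(1)=1 ⇒ 16
n=17: 1·17 17·1  φ→[1+16]=17
d|18:{18,9,6,3,2,1}  Σφ=6+6+2+2+1+1=18
n=19: 19·1 1·19  φ→[18+1]=19
d|20:{20,10,5,4,2,1}  Σφ=8+4+4+2+1+1=20

14, 15, 16, 17, 18, 19, 20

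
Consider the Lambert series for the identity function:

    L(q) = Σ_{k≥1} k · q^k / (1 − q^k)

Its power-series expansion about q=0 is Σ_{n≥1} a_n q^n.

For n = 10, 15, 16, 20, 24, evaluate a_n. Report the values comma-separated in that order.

[q^10] f(1)=1,f(2)=2,f(5)=5,f(10)=10 ⇒ 18
n=15: 1·15 3·5 5·3 15·1  f→[1+3+5+15]=24
n=16: 16·1 8·2 4·4 2·8 1·16  f→[16+8+4+2+1]=31
n=20: 20·1 10·2 5·4 4·5 2·10 1·20  f→[20+10+5+4+2+1]=42
q^24  k|24↦f(k): 24:24 12:12 8:8 6:6 4:4 3:3 2:2 1:1  a_24=60

18, 24, 31, 42, 60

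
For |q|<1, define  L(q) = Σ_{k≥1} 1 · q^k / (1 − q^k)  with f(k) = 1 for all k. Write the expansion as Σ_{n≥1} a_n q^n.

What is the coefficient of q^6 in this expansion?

n=6: 1·6 2·3 3·2 6·1  f→[1+1+1+1]=4

a_6 = 4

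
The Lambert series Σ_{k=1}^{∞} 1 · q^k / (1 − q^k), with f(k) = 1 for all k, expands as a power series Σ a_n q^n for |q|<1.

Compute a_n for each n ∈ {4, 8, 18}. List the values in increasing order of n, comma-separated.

[q^4] f(1)=1,f(2)=1,f(4)=1 ⇒ 3
[q^8] f(1)=1,f(2)=1,f(4)=1,f(8)=1 ⇒ 4
d|18:{1,2,3,6,9,18}  Σf=1+1+1+1+1+1=6

3, 4, 6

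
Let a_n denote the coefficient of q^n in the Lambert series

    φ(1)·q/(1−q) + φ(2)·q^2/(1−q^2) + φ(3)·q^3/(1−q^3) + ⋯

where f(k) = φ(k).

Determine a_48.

d|48:{48,24,16,12,8,6,4,3,2,1}  Σφ=16+8+8+4+4+2+2+2+1+1=48

a_48 = 48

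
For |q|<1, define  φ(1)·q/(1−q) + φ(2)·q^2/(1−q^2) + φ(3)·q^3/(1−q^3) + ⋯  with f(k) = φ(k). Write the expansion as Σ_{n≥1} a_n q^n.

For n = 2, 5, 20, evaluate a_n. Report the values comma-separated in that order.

q^2  k|2↦φ(k): 1:1 2:1  a_2=2
n=5: 5·1 1·5  φ→[4+1]=5
q^20  k|20↦φ(k): 1:1 2:1 4:2 5:4 10:4 20:8  a_20=20

2, 5, 20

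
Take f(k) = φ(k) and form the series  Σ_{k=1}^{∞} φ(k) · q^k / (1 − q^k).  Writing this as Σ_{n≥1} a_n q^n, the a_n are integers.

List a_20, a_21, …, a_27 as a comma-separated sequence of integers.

q^20  k|20↦φ(k): 1:1 2:1 4:2 5:4 10:4 20:8  a_20=20
n=21: 1·21 3·7 7·3 21·1  φ→[1+2+6+12]=21
[q^22] φ(22)=10,φ(11)=10,φ(2)=1,φ(1)=1 ⇒ 22
n=23: 1·23 23·1  φ→[1+22]=23
[q^24] φ(1)=1,φ(2)=1,φ(3)=2,φ(4)=2,φ(6)=2,φ(8)=4,φ(12)=4,φ(24)=8 ⇒ 24
n=25: 25·1 5·5 1·25  φ→[20+4+1]=25
n=26: 26·1 13·2 2·13 1·26  φ→[12+12+1+1]=26
q^27  k|27↦φ(k): 27:18 9:6 3:2 1:1  a_27=27

20, 21, 22, 23, 24, 25, 26, 27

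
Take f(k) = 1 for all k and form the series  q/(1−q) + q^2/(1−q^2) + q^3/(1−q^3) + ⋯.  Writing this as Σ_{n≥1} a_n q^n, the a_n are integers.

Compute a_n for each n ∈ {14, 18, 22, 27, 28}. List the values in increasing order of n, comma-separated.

4, 6, 4, 4, 6

d|14:{1,2,7,14}  Σf=1+1+1+1=4
d|18:{1,2,3,6,9,18}  Σf=1+1+1+1+1+1=6
d|22:{22,11,2,1}  Σf=1+1+1+1=4
q^27  k|27↦f(k): 1:1 3:1 9:1 27:1  a_27=4
[q^28] f(1)=1,f(2)=1,f(4)=1,f(7)=1,f(14)=1,f(28)=1 ⇒ 6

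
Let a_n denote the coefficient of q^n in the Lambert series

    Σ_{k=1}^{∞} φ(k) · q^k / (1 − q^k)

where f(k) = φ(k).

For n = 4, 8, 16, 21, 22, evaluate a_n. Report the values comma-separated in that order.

q^4  k|4↦φ(k): 4:2 2:1 1:1  a_4=4
q^8  k|8↦φ(k): 1:1 2:1 4:2 8:4  a_8=8
[q^16] φ(16)=8,φ(8)=4,φ(4)=2,φ(2)=1,φ(1)=1 ⇒ 16
d|21:{21,7,3,1}  Σφ=12+6+2+1=21
d|22:{1,2,11,22}  Σφ=1+1+10+10=22

4, 8, 16, 21, 22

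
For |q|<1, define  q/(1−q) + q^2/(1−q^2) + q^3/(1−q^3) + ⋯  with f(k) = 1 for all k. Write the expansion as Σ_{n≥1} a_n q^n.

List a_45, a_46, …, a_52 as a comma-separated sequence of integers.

d|45:{45,15,9,5,3,1}  Σf=1+1+1+1+1+1=6
d|46:{1,2,23,46}  Σf=1+1+1+1=4
d|47:{1,47}  Σf=1+1=2
d|48:{48,24,16,12,8,6,4,3,2,1}  Σf=1+1+1+1+1+1+1+1+1+1=10
[q^49] f(1)=1,f(7)=1,f(49)=1 ⇒ 3
d|50:{1,2,5,10,25,50}  Σf=1+1+1+1+1+1=6
n=51: 51·1 17·3 3·17 1·51  f→[1+1+1+1]=4
[q^52] f(1)=1,f(2)=1,f(4)=1,f(13)=1,f(26)=1,f(52)=1 ⇒ 6

6, 4, 2, 10, 3, 6, 4, 6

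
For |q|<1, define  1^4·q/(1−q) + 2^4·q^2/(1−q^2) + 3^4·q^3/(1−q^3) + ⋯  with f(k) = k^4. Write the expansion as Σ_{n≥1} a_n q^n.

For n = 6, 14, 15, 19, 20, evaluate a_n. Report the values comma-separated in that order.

1394, 40834, 51332, 130322, 170898

d|6:{1,2,3,6}  Σf=1+16+81+1296=1394
n=14: 14·1 7·2 2·7 1·14  f→[38416+2401+16+1]=40834
[q^15] f(15)=50625,f(5)=625,f(3)=81,f(1)=1 ⇒ 51332
d|19:{1,19}  Σf=1+130321=130322
q^20  k|20↦f(k): 1:1 2:16 4:256 5:625 10:10000 20:160000  a_20=170898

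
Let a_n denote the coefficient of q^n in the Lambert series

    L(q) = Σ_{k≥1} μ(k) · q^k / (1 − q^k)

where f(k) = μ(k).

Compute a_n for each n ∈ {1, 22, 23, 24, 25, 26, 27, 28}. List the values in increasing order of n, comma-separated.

q^1  k|1↦μ(k): 1:1  a_1=1
q^22  k|22↦μ(k): 1:1 2:-1 11:-1 22:1  a_22=0
d|23:{1,23}  Σμ=1+(-1)=0
d|24:{24,12,8,6,4,3,2,1}  Σμ=0+0+0+1+0+(-1)+(-1)+1=0
n=25: 1·25 5·5 25·1  μ→[1+(-1)+0]=0
[q^26] μ(1)=1,μ(2)=-1,μ(13)=-1,μ(26)=1 ⇒ 0
[q^27] μ(27)=0,μ(9)=0,μ(3)=-1,μ(1)=1 ⇒ 0
n=28: 1·28 2·14 4·7 7·4 14·2 28·1  μ→[1+(-1)+0+(-1)+1+0]=0

1, 0, 0, 0, 0, 0, 0, 0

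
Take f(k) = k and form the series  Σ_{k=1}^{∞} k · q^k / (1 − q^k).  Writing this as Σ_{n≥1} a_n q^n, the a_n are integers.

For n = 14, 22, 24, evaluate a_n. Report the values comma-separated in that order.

n=14: 1·14 2·7 7·2 14·1  f→[1+2+7+14]=24
d|22:{22,11,2,1}  Σf=22+11+2+1=36
[q^24] f(24)=24,f(12)=12,f(8)=8,f(6)=6,f(4)=4,f(3)=3,f(2)=2,f(1)=1 ⇒ 60

24, 36, 60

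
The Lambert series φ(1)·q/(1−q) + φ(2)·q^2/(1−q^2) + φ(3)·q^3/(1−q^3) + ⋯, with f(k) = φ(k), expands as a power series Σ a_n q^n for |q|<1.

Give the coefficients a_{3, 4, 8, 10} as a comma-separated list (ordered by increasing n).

[q^3] φ(1)=1,φ(3)=2 ⇒ 3
n=4: 4·1 2·2 1·4  φ→[2+1+1]=4
q^8  k|8↦φ(k): 1:1 2:1 4:2 8:4  a_8=8
q^10  k|10↦φ(k): 1:1 2:1 5:4 10:4  a_10=10

3, 4, 8, 10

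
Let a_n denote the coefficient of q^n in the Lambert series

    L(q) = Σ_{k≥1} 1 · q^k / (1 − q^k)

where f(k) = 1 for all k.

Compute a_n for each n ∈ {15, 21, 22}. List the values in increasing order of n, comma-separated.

4, 4, 4

n=15: 15·1 5·3 3·5 1·15  f→[1+1+1+1]=4
[q^21] f(21)=1,f(7)=1,f(3)=1,f(1)=1 ⇒ 4
n=22: 22·1 11·2 2·11 1·22  f→[1+1+1+1]=4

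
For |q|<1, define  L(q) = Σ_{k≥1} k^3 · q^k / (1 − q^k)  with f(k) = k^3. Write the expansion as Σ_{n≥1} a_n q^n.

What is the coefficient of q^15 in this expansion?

a_15 = 3528

n=15: 1·15 3·5 5·3 15·1  f→[1+27+125+3375]=3528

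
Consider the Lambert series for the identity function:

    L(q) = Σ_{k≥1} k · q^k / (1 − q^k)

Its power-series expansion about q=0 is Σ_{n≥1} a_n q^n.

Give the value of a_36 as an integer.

a_36 = 91

d|36:{36,18,12,9,6,4,3,2,1}  Σf=36+18+12+9+6+4+3+2+1=91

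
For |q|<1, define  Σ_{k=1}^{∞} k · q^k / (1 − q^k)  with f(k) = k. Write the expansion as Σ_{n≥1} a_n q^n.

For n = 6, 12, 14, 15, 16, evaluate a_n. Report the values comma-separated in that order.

12, 28, 24, 24, 31

q^6  k|6↦f(k): 1:1 2:2 3:3 6:6  a_6=12
q^12  k|12↦f(k): 1:1 2:2 3:3 4:4 6:6 12:12  a_12=28
d|14:{14,7,2,1}  Σf=14+7+2+1=24
d|15:{1,3,5,15}  Σf=1+3+5+15=24
d|16:{1,2,4,8,16}  Σf=1+2+4+8+16=31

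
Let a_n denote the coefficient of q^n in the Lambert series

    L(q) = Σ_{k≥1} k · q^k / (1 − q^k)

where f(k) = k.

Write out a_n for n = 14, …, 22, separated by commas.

d|14:{1,2,7,14}  Σf=1+2+7+14=24
q^15  k|15↦f(k): 15:15 5:5 3:3 1:1  a_15=24
n=16: 1·16 2·8 4·4 8·2 16·1  f→[1+2+4+8+16]=31
q^17  k|17↦f(k): 1:1 17:17  a_17=18
[q^18] f(1)=1,f(2)=2,f(3)=3,f(6)=6,f(9)=9,f(18)=18 ⇒ 39
[q^19] f(19)=19,f(1)=1 ⇒ 20
d|20:{1,2,4,5,10,20}  Σf=1+2+4+5+10+20=42
q^21  k|21↦f(k): 21:21 7:7 3:3 1:1  a_21=32
d|22:{22,11,2,1}  Σf=22+11+2+1=36

24, 24, 31, 18, 39, 20, 42, 32, 36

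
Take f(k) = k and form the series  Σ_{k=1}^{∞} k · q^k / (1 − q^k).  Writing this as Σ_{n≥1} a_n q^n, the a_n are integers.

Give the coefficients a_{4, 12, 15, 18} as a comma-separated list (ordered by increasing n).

7, 28, 24, 39

q^4  k|4↦f(k): 4:4 2:2 1:1  a_4=7
[q^12] f(1)=1,f(2)=2,f(3)=3,f(4)=4,f(6)=6,f(12)=12 ⇒ 28
q^15  k|15↦f(k): 15:15 5:5 3:3 1:1  a_15=24
n=18: 18·1 9·2 6·3 3·6 2·9 1·18  f→[18+9+6+3+2+1]=39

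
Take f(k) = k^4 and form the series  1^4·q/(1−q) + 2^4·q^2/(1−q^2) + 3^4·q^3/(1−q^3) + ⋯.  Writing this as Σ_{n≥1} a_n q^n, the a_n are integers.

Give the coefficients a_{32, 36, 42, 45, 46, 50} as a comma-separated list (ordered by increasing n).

d|32:{32,16,8,4,2,1}  Σf=1048576+65536+4096+256+16+1=1118481
d|36:{36,18,12,9,6,4,3,2,1}  Σf=1679616+104976+20736+6561+1296+256+81+16+1=1813539
[q^42] f(42)=3111696,f(21)=194481,f(14)=38416,f(7)=2401,f(6)=1296,f(3)=81,f(2)=16,f(1)=1 ⇒ 3348388
q^45  k|45↦f(k): 45:4100625 15:50625 9:6561 5:625 3:81 1:1  a_45=4158518
d|46:{46,23,2,1}  Σf=4477456+279841+16+1=4757314
n=50: 50·1 25·2 10·5 5·10 2·25 1·50  f→[6250000+390625+10000+625+16+1]=6651267

1118481, 1813539, 3348388, 4158518, 4757314, 6651267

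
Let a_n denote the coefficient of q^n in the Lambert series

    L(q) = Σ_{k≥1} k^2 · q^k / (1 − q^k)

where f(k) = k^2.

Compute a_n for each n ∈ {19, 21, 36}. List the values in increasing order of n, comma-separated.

[q^19] f(1)=1,f(19)=361 ⇒ 362
n=21: 21·1 7·3 3·7 1·21  f→[441+49+9+1]=500
n=36: 36·1 18·2 12·3 9·4 6·6 4·9 3·12 2·18 1·36  f→[1296+324+144+81+36+16+9+4+1]=1911

362, 500, 1911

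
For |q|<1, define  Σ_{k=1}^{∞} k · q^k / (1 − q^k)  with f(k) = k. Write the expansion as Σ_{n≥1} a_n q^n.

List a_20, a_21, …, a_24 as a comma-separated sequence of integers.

42, 32, 36, 24, 60

d|20:{1,2,4,5,10,20}  Σf=1+2+4+5+10+20=42
[q^21] f(21)=21,f(7)=7,f(3)=3,f(1)=1 ⇒ 32
q^22  k|22↦f(k): 1:1 2:2 11:11 22:22  a_22=36
d|23:{1,23}  Σf=1+23=24
[q^24] f(24)=24,f(12)=12,f(8)=8,f(6)=6,f(4)=4,f(3)=3,f(2)=2,f(1)=1 ⇒ 60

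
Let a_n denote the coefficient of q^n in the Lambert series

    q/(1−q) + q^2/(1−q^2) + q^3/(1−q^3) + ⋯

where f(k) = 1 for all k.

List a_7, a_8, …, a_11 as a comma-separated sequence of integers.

2, 4, 3, 4, 2

n=7: 1·7 7·1  f→[1+1]=2
d|8:{8,4,2,1}  Σf=1+1+1+1=4
d|9:{9,3,1}  Σf=1+1+1=3
q^10  k|10↦f(k): 1:1 2:1 5:1 10:1  a_10=4
[q^11] f(11)=1,f(1)=1 ⇒ 2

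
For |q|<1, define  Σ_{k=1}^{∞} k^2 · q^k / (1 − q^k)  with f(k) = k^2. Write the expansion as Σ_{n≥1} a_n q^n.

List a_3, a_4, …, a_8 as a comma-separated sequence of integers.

n=3: 3·1 1·3  f→[9+1]=10
n=4: 4·1 2·2 1·4  f→[16+4+1]=21
d|5:{5,1}  Σf=25+1=26
[q^6] f(6)=36,f(3)=9,f(2)=4,f(1)=1 ⇒ 50
[q^7] f(1)=1,f(7)=49 ⇒ 50
n=8: 1·8 2·4 4·2 8·1  f→[1+4+16+64]=85

10, 21, 26, 50, 50, 85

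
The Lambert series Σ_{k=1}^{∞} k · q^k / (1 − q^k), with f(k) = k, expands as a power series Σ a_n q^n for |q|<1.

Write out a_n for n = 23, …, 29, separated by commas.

24, 60, 31, 42, 40, 56, 30

q^23  k|23↦f(k): 23:23 1:1  a_23=24
q^24  k|24↦f(k): 1:1 2:2 3:3 4:4 6:6 8:8 12:12 24:24  a_24=60
q^25  k|25↦f(k): 25:25 5:5 1:1  a_25=31
[q^26] f(1)=1,f(2)=2,f(13)=13,f(26)=26 ⇒ 42
[q^27] f(1)=1,f(3)=3,f(9)=9,f(27)=27 ⇒ 40
d|28:{28,14,7,4,2,1}  Σf=28+14+7+4+2+1=56
q^29  k|29↦f(k): 1:1 29:29  a_29=30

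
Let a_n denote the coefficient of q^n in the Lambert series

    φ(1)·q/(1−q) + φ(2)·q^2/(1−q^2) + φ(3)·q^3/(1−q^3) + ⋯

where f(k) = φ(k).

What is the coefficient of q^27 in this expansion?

[q^27] φ(27)=18,φ(9)=6,φ(3)=2,φ(1)=1 ⇒ 27

a_27 = 27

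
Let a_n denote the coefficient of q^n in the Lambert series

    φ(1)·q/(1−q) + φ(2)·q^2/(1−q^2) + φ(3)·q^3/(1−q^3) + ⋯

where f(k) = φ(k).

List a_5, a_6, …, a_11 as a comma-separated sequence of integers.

[q^5] φ(1)=1,φ(5)=4 ⇒ 5
q^6  k|6↦φ(k): 6:2 3:2 2:1 1:1  a_6=6
d|7:{7,1}  Σφ=6+1=7
n=8: 8·1 4·2 2·4 1·8  φ→[4+2+1+1]=8
d|9:{1,3,9}  Σφ=1+2+6=9
d|10:{10,5,2,1}  Σφ=4+4+1+1=10
d|11:{11,1}  Σφ=10+1=11

5, 6, 7, 8, 9, 10, 11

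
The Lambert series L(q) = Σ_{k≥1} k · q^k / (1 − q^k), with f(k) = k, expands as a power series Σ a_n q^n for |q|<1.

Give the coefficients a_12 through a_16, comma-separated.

28, 14, 24, 24, 31

[q^12] f(1)=1,f(2)=2,f(3)=3,f(4)=4,f(6)=6,f(12)=12 ⇒ 28
d|13:{13,1}  Σf=13+1=14
d|14:{14,7,2,1}  Σf=14+7+2+1=24
d|15:{1,3,5,15}  Σf=1+3+5+15=24
q^16  k|16↦f(k): 1:1 2:2 4:4 8:8 16:16  a_16=31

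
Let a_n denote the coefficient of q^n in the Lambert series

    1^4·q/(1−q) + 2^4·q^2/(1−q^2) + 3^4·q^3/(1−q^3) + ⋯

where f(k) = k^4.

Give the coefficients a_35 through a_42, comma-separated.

1503652, 1813539, 1874162, 2215474, 2342084, 2734994, 2825762, 3348388

q^35  k|35↦f(k): 35:1500625 7:2401 5:625 1:1  a_35=1503652
[q^36] f(1)=1,f(2)=16,f(3)=81,f(4)=256,f(6)=1296,f(9)=6561,f(12)=20736,f(18)=104976,f(36)=1679616 ⇒ 1813539
d|37:{37,1}  Σf=1874161+1=1874162
q^38  k|38↦f(k): 38:2085136 19:130321 2:16 1:1  a_38=2215474
d|39:{1,3,13,39}  Σf=1+81+28561+2313441=2342084
q^40  k|40↦f(k): 40:2560000 20:160000 10:10000 8:4096 5:625 4:256 2:16 1:1  a_40=2734994
d|41:{1,41}  Σf=1+2825761=2825762
n=42: 1·42 2·21 3·14 6·7 7·6 14·3 21·2 42·1  f→[1+16+81+1296+2401+38416+194481+3111696]=3348388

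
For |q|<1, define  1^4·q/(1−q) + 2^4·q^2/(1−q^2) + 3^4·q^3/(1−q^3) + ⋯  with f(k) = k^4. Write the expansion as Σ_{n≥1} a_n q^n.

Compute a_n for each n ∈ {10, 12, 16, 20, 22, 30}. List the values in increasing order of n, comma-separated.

10642, 22386, 69905, 170898, 248914, 872644

d|10:{10,5,2,1}  Σf=10000+625+16+1=10642
d|12:{1,2,3,4,6,12}  Σf=1+16+81+256+1296+20736=22386
d|16:{16,8,4,2,1}  Σf=65536+4096+256+16+1=69905
q^20  k|20↦f(k): 20:160000 10:10000 5:625 4:256 2:16 1:1  a_20=170898
[q^22] f(1)=1,f(2)=16,f(11)=14641,f(22)=234256 ⇒ 248914
[q^30] f(30)=810000,f(15)=50625,f(10)=10000,f(6)=1296,f(5)=625,f(3)=81,f(2)=16,f(1)=1 ⇒ 872644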